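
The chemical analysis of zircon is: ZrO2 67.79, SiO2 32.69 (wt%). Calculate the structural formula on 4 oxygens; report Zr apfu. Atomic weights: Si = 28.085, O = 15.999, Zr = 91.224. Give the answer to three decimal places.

ZrO2 (M=123.222): mol = 0.55015; Zr = 0.55015, O = 1.10030.
SiO2 (M=60.083): mol = 0.54408; Si = 0.54408, O = 1.08816.
ΣO = 2.18846; factor = 4/ΣO = 1.82777.
Zr apfu = 0.55015 × 1.82777 = 1.006.

1.006 Zr apfu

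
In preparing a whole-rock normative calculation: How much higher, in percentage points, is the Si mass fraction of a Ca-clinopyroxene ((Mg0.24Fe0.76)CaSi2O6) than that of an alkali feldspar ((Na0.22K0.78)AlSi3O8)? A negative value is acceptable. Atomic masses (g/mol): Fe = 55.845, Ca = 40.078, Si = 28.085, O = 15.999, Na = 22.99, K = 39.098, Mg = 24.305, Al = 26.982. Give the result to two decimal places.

-7.31 percentage points

M((Mg0.24Fe0.76)CaSi2O6) = 240.517 g/mol, so wt% Si = 56.170/240.517 × 100 = 23.35%.
M((Na0.22K0.78)AlSi3O8) = 274.783 g/mol, so wt% Si = 84.255/274.783 × 100 = 30.66%.
23.35 − 30.66 = -7.31 pp.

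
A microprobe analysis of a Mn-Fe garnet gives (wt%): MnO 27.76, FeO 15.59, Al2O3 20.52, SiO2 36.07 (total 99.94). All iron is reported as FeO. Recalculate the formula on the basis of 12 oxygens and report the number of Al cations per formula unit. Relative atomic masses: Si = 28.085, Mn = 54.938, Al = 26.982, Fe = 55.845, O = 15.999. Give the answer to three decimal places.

2.002 Al apfu

27.76 wt% MnO ÷ 70.937 g/mol = 0.39133 mol, giving 0.39133 Mn and 0.39133 O.
15.59 wt% FeO ÷ 71.844 g/mol = 0.21700 mol, giving 0.21700 Fe and 0.21700 O.
20.52 wt% Al2O3 ÷ 101.961 g/mol = 0.20125 mol, giving 0.40250 Al and 0.60375 O.
36.07 wt% SiO2 ÷ 60.083 g/mol = 0.60034 mol, giving 0.60034 Si and 1.20068 O.
Oxygen sums to 2.41276; scaling by 12/2.41276 = 4.97356 puts the formula on 12 O.
Al: 0.40250 × 4.97356 = 2.002 atoms per formula unit.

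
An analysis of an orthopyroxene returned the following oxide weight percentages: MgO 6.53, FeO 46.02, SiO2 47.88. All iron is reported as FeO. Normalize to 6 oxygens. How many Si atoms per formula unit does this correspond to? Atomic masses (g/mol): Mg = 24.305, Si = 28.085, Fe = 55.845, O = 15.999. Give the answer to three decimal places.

MgO (M=40.304): mol = 0.16202; Mg = 0.16202, O = 0.16202.
FeO (M=71.844): mol = 0.64055; Fe = 0.64055, O = 0.64055.
SiO2 (M=60.083): mol = 0.79690; Si = 0.79690, O = 1.59380.
ΣO = 2.39637; factor = 6/ΣO = 2.50379.
Si apfu = 0.79690 × 2.50379 = 1.995.

1.995 Si apfu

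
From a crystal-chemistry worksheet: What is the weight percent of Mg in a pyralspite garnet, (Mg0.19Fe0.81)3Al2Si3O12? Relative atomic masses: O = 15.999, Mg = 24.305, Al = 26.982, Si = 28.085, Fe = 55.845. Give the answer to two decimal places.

Formula mass = 0.57·24.305 + 2.43·55.845 + 2·26.982 + 3·28.085 + 12·15.999 = 479.764 g/mol, of which 13.854 g is Mg.
So Mg makes up 13.854/479.764 = 0.0289 of the mass, i.e. 2.89%.

2.89 weight percent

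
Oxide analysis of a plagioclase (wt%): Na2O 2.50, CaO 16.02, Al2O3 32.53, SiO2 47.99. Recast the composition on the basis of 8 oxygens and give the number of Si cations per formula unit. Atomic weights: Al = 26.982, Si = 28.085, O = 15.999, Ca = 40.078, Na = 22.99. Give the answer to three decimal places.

2.50 wt% Na2O ÷ 61.979 g/mol = 0.04034 mol, giving 0.08068 Na and 0.04034 O.
16.02 wt% CaO ÷ 56.077 g/mol = 0.28568 mol, giving 0.28568 Ca and 0.28568 O.
32.53 wt% Al2O3 ÷ 101.961 g/mol = 0.31904 mol, giving 0.63808 Al and 0.95712 O.
47.99 wt% SiO2 ÷ 60.083 g/mol = 0.79873 mol, giving 0.79873 Si and 1.59746 O.
Oxygen sums to 2.88060; scaling by 8/2.88060 = 2.77720 puts the formula on 8 O.
Si: 0.79873 × 2.77720 = 2.218 atoms per formula unit.

2.218 Si apfu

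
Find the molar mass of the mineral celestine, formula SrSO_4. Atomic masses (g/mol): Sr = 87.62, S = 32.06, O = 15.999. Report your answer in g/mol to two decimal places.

183.68 g/mol

M = 1·87.62 + 1·32.06 + 4·15.999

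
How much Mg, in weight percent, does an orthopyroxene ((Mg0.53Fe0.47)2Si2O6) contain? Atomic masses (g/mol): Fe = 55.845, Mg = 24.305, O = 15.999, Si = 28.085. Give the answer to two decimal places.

M((Mg0.53Fe0.47)2Si2O6) = 230.422 g/mol.
Mg contributes 1.06 × 24.305 = 25.763 g per mole.
25.763/230.422 = 0.1118 → 11.18%.

11.18 weight percent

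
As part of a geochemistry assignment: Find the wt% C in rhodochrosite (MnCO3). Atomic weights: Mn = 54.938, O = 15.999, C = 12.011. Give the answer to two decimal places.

10.45 mass %

Molar mass of MnCO3: 1*54.938 + 1*12.011 + 3*15.999 = 114.946 g/mol.
Mass of C per formula unit: 1 × 12.011 = 12.011 g.
Weight fraction C = 12.011 / 114.946 = 0.1045.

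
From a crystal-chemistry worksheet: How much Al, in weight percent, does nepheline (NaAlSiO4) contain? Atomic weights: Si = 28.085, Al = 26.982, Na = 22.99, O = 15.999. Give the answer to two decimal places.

18.99 weight percent

Formula mass = 1×22.99 + 1×26.982 + 1×28.085 + 4×15.999 = 142.053 g/mol, of which 26.982 g is Al.
So Al makes up 26.982/142.053 = 0.1899 of the mass, i.e. 18.99%.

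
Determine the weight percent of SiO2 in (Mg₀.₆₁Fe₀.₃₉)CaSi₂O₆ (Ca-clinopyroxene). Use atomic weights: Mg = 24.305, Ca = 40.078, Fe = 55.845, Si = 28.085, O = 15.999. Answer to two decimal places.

Molar mass of (Mg₀.₆₁Fe₀.₃₉)CaSi₂O₆ = 0.61·24.305 + 0.39·55.845 + 1·40.078 + 2·28.085 + 6·15.999 = 228.848 g/mol.
Each formula unit contains 2 Si, equivalent to 2/1 = 2.0000 mol SiO2.
M(SiO2) = 1×28.085 + 2×15.999 = 60.083 g/mol.
Mass of SiO2 per formula unit = 2.0000 × 60.083 = 120.166 g.
SiO2 wt% = 120.166 / 228.848 × 100 = 52.51%.

52.51 wt%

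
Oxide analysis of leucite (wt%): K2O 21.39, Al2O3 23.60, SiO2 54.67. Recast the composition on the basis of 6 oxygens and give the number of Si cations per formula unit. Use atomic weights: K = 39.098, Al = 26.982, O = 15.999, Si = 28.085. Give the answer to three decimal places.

K2O: 21.39/94.195 = 0.22708 mol → 0.45416 mol K, 0.22708 mol O.
Al2O3: 23.60/101.961 = 0.23146 mol → 0.46292 mol Al, 0.69438 mol O.
SiO2: 54.67/60.083 = 0.90991 mol → 0.90991 mol Si, 1.81982 mol O.
Total oxygen = 2.74128 mol. Normalization factor = 6/2.74128 = 2.18876.
Si per 6 O = 0.90991 × 2.18876 = 1.992.

1.992 Si apfu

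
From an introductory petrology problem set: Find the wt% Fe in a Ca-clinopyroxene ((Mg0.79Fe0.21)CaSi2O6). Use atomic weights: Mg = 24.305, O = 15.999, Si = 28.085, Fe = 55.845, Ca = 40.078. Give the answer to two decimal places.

Formula mass = 0.79*24.305 + 0.21*55.845 + 1*40.078 + 2*28.085 + 6*15.999 = 223.170 g/mol, of which 11.727 g is Fe.
So Fe makes up 11.727/223.170 = 0.0525 of the mass, i.e. 5.25%.

5.25 weight percent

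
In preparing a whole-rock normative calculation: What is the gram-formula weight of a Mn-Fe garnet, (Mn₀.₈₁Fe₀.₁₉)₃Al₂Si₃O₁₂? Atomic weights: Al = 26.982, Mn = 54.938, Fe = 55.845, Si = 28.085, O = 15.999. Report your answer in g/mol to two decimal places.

The formula mass is the sum 2.43(54.938) + 0.57(55.845) + 2(26.982) + 3(28.085) + 12(15.999).

495.54 g/mol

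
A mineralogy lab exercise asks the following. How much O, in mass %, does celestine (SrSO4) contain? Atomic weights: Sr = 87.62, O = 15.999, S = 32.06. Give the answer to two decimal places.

Molar mass of SrSO4: 1×87.62 + 1×32.06 + 4×15.999 = 183.676 g/mol.
Mass of O per formula unit: 4 × 15.999 = 63.996 g.
Weight fraction O = 63.996 / 183.676 = 0.3484.

34.84 mass %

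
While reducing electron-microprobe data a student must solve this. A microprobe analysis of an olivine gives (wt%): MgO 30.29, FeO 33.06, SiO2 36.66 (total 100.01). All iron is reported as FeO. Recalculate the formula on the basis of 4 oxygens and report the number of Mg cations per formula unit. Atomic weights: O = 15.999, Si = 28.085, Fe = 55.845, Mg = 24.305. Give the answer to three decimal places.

MgO: 30.29/40.304 = 0.75154 mol → 0.75154 mol Mg, 0.75154 mol O.
FeO: 33.06/71.844 = 0.46016 mol → 0.46016 mol Fe, 0.46016 mol O.
SiO2: 36.66/60.083 = 0.61016 mol → 0.61016 mol Si, 1.22032 mol O.
Total oxygen = 2.43202 mol. Normalization factor = 4/2.43202 = 1.64472.
Mg per 4 O = 0.75154 × 1.64472 = 1.236.

1.236 Mg apfu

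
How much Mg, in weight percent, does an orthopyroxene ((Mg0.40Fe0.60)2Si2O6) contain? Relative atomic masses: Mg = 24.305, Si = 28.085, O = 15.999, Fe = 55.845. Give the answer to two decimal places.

8.15 weight percent

M((Mg0.40Fe0.60)2Si2O6) = 238.622 g/mol.
Mg contributes 0.80 × 24.305 = 19.444 g per mole.
19.444/238.622 = 0.0815 → 8.15%.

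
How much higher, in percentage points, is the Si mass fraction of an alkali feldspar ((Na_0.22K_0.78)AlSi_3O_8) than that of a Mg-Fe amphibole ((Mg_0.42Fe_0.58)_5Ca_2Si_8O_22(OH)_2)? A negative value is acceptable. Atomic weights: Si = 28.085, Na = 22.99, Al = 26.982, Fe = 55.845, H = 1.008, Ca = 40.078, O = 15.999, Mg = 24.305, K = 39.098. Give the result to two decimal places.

5.80 percentage points

Si in (Na_0.22K_0.78)AlSi_3O_8: molar mass 274.783 g/mol; 3×28.085 = 84.255 g → 30.66 wt%.
Si in (Mg_0.42Fe_0.58)_5Ca_2Si_8O_22(OH)_2: molar mass 903.819 g/mol; 8×28.085 = 224.680 g → 24.86 wt%.
Difference = 30.66 − 24.86 = 5.80 percentage points.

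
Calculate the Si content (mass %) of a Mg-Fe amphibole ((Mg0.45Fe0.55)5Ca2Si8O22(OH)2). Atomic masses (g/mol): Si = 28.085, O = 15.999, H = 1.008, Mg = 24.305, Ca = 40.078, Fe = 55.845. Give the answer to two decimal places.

24.99 mass %

Molar mass of (Mg0.45Fe0.55)5Ca2Si8O22(OH)2: 2.25×24.305 + 2.75×55.845 + 2×40.078 + 8×28.085 + 24×15.999 + 2×1.008 = 899.088 g/mol.
Mass of Si per formula unit: 8 × 28.085 = 224.680 g.
Weight fraction Si = 224.680 / 899.088 = 0.2499.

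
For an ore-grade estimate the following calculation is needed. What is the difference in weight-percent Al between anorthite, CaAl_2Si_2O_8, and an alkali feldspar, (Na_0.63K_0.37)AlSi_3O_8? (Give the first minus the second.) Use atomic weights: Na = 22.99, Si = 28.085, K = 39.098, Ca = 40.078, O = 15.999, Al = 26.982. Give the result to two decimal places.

First mineral: 53.964 g Al in 278.204 g formula = 19.40 wt% Al.
Second mineral: 26.982 g Al in 268.179 g formula = 10.06 wt% Al.
19.40% − 10.06% gives a difference of 9.34 percentage points.

9.34 percentage points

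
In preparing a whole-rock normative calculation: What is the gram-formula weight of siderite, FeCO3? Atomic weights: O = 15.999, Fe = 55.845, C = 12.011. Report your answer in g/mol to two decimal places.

The formula mass is the sum 1(55.845) + 1(12.011) + 3(15.999).

115.85 g/mol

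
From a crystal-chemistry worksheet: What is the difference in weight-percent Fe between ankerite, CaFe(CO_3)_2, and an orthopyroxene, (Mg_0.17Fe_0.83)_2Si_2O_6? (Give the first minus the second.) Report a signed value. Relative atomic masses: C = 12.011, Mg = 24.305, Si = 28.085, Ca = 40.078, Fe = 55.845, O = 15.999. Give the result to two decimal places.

-10.76 percentage points

M(CaFe(CO_3)_2) = 215.939 g/mol, so wt% Fe = 55.845/215.939 × 100 = 25.86%.
M((Mg_0.17Fe_0.83)_2Si_2O_6) = 253.130 g/mol, so wt% Fe = 92.703/253.130 × 100 = 36.62%.
25.86 − 36.62 = -10.76 pp.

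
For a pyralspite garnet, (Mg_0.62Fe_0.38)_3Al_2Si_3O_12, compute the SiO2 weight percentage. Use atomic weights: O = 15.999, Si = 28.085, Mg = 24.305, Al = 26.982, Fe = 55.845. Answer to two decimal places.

41.05 wt%

Formula mass = 439.078 g/mol.
3 Si → 3.0000 mol SiO2 per formula unit; M(SiO2) = 60.083, so SiO2 mass = 180.249 g.
180.249/439.078 × 100 = 41.05 wt%.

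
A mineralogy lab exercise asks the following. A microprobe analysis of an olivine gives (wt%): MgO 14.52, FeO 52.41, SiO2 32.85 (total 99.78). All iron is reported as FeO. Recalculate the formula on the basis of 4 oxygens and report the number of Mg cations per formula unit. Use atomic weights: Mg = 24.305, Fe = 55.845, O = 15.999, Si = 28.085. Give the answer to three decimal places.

0.660 Mg apfu

MgO: 14.52/40.304 = 0.36026 mol → 0.36026 mol Mg, 0.36026 mol O.
FeO: 52.41/71.844 = 0.72950 mol → 0.72950 mol Fe, 0.72950 mol O.
SiO2: 32.85/60.083 = 0.54674 mol → 0.54674 mol Si, 1.09348 mol O.
Total oxygen = 2.18324 mol. Normalization factor = 4/2.18324 = 1.83214.
Mg per 4 O = 0.36026 × 1.83214 = 0.660.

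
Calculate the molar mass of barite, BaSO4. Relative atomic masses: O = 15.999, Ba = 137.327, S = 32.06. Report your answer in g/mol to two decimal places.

The formula mass is the sum 1·137.327 + 1·32.06 + 4·15.999.

233.38 g/mol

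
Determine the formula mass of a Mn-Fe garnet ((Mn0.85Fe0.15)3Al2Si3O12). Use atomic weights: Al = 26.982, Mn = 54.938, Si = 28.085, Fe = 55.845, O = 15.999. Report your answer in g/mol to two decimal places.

495.43 g/mol

The formula mass is the sum 2.55(54.938) + 0.45(55.845) + 2(26.982) + 3(28.085) + 12(15.999).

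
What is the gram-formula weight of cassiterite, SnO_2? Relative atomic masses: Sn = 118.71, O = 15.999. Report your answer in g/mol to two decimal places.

Sn: 1 × 118.71 = 118.7100
O: 2 × 15.999 = 31.9980
Summing the contributions gives the formula mass.

150.71 g/mol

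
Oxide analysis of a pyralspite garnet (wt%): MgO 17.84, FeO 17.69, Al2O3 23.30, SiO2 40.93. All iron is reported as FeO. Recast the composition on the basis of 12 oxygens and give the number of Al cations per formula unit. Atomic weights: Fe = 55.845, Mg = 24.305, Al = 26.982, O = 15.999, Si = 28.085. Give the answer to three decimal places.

2.004 Al apfu

MgO: 17.84/40.304 = 0.44264 mol → 0.44264 mol Mg, 0.44264 mol O.
FeO: 17.69/71.844 = 0.24623 mol → 0.24623 mol Fe, 0.24623 mol O.
Al2O3: 23.30/101.961 = 0.22852 mol → 0.45704 mol Al, 0.68556 mol O.
SiO2: 40.93/60.083 = 0.68122 mol → 0.68122 mol Si, 1.36244 mol O.
Total oxygen = 2.73687 mol. Normalization factor = 12/2.73687 = 4.38457.
Al per 12 O = 0.45704 × 4.38457 = 2.004.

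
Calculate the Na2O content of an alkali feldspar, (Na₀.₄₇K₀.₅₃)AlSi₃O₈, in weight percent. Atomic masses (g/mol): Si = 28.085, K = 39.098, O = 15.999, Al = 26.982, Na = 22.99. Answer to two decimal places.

M((Na₀.₄₇K₀.₅₃)AlSi₃O₈) = 270.756 g/mol; M(Na2O) = 61.979 g/mol.
Moles Na2O per formula unit = 0.47 Na ÷ 2 = 0.2350.
Na2O fraction = (0.2350 × 61.979) / 270.756 = 14.565/270.756 = 0.0538.

5.38 wt%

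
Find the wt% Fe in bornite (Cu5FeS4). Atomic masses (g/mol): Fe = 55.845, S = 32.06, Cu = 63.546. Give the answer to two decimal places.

11.13 mass %

Formula mass = 5×63.546 + 1×55.845 + 4×32.06 = 501.815 g/mol, of which 55.845 g is Fe.
So Fe makes up 55.845/501.815 = 0.1113 of the mass, i.e. 11.13%.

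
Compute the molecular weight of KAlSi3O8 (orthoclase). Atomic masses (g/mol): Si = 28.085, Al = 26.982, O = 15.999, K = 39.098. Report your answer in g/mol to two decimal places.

K: 1 × 39.098 = 39.0980
Al: 1 × 26.982 = 26.9820
Si: 3 × 28.085 = 84.2550
O: 8 × 15.999 = 127.9920
Summing the contributions gives the formula mass.

278.33 g/mol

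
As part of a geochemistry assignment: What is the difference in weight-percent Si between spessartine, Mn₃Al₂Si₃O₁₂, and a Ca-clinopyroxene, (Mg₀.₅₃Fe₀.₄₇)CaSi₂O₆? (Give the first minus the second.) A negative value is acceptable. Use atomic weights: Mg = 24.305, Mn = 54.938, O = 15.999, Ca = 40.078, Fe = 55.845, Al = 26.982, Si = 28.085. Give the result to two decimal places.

-7.26 percentage points

First mineral: 84.255 g Si in 495.021 g formula = 17.02 wt% Si.
Second mineral: 56.170 g Si in 231.371 g formula = 24.28 wt% Si.
17.02% − 24.28% gives a difference of -7.26 percentage points.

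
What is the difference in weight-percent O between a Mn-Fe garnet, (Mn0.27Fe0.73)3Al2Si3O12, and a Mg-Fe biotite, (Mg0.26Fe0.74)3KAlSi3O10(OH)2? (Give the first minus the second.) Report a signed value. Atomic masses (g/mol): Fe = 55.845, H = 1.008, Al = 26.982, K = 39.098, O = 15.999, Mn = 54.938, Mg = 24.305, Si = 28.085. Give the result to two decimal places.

-0.77 percentage points

First mineral: 191.988 g O in 497.007 g formula = 38.63 wt% O.
Second mineral: 191.988 g O in 487.273 g formula = 39.40 wt% O.
38.63% − 39.40% gives a difference of -0.77 percentage points.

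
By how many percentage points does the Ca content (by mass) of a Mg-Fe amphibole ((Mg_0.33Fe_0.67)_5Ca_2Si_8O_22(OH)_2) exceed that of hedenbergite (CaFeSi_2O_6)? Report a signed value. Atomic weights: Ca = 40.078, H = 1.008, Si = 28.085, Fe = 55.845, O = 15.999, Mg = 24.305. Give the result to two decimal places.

-7.42 percentage points

First mineral: 80.156 g Ca in 918.012 g formula = 8.73 wt% Ca.
Second mineral: 40.078 g Ca in 248.087 g formula = 16.15 wt% Ca.
8.73% − 16.15% gives a difference of -7.42 percentage points.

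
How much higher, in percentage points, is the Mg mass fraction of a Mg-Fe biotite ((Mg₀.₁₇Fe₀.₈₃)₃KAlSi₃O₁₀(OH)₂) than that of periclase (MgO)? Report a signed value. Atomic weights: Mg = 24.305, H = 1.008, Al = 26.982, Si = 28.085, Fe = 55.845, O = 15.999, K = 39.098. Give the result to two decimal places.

-57.80 percentage points

M((Mg₀.₁₇Fe₀.₈₃)₃KAlSi₃O₁₀(OH)₂) = 495.789 g/mol, so wt% Mg = 12.396/495.789 × 100 = 2.50%.
M(MgO) = 40.304 g/mol, so wt% Mg = 24.305/40.304 × 100 = 60.30%.
2.50 − 60.30 = -57.80 pp.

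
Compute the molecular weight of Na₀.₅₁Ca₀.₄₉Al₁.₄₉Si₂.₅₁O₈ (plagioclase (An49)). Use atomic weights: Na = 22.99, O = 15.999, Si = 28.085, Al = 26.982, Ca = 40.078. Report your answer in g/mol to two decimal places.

The formula mass is the sum 0.51(22.99) + 0.49(40.078) + 1.49(26.982) + 2.51(28.085) + 8(15.999).

270.05 g/mol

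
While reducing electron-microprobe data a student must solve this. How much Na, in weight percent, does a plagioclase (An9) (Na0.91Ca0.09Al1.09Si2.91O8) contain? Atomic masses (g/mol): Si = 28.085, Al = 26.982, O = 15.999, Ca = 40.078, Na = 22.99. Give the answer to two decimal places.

M(Na0.91Ca0.09Al1.09Si2.91O8) = 263.658 g/mol.
Na contributes 0.91 × 22.99 = 20.921 g per mole.
20.921/263.658 = 0.0793 → 7.93%.

7.93 weight percent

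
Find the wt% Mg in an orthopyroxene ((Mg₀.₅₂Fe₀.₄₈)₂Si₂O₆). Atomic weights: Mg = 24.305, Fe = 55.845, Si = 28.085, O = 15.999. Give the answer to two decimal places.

10.94 weight percent

Molar mass of (Mg₀.₅₂Fe₀.₄₈)₂Si₂O₆: 1.04·24.305 + 0.96·55.845 + 2·28.085 + 6·15.999 = 231.052 g/mol.
Mass of Mg per formula unit: 1.04 × 24.305 = 25.277 g.
Weight fraction Mg = 25.277 / 231.052 = 0.1094.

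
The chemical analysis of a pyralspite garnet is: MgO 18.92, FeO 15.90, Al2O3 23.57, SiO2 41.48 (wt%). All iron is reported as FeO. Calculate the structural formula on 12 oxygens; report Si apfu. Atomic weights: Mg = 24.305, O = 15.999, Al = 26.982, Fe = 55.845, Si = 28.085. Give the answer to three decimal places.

2.996 Si apfu

18.92 wt% MgO ÷ 40.304 g/mol = 0.46943 mol, giving 0.46943 Mg and 0.46943 O.
15.90 wt% FeO ÷ 71.844 g/mol = 0.22131 mol, giving 0.22131 Fe and 0.22131 O.
23.57 wt% Al2O3 ÷ 101.961 g/mol = 0.23117 mol, giving 0.46234 Al and 0.69351 O.
41.48 wt% SiO2 ÷ 60.083 g/mol = 0.69038 mol, giving 0.69038 Si and 1.38076 O.
Oxygen sums to 2.76501; scaling by 12/2.76501 = 4.33995 puts the formula on 12 O.
Si: 0.69038 × 4.33995 = 2.996 atoms per formula unit.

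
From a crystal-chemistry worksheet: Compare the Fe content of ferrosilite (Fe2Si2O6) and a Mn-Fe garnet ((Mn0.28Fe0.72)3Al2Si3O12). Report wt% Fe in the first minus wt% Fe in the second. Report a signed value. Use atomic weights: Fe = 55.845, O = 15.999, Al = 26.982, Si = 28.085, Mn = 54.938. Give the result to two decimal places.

M(Fe2Si2O6) = 263.854 g/mol, so wt% Fe = 111.690/263.854 × 100 = 42.33%.
M((Mn0.28Fe0.72)3Al2Si3O12) = 496.980 g/mol, so wt% Fe = 120.625/496.980 × 100 = 24.27%.
42.33 − 24.27 = 18.06 pp.

18.06 percentage points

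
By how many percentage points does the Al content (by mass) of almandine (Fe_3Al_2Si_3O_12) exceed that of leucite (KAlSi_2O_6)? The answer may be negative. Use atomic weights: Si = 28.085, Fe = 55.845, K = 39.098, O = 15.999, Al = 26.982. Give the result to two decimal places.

First mineral: 53.964 g Al in 497.742 g formula = 10.84 wt% Al.
Second mineral: 26.982 g Al in 218.244 g formula = 12.36 wt% Al.
10.84% − 12.36% gives a difference of -1.52 percentage points.

-1.52 percentage points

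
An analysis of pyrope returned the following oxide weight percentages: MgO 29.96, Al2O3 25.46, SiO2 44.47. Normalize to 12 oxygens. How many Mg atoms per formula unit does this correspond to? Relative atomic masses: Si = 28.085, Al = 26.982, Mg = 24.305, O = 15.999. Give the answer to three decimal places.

3.001 Mg apfu

MgO (M=40.304): mol = 0.74335; Mg = 0.74335, O = 0.74335.
Al2O3 (M=101.961): mol = 0.24970; Al = 0.49940, O = 0.74910.
SiO2 (M=60.083): mol = 0.74014; Si = 0.74014, O = 1.48028.
ΣO = 2.97273; factor = 12/ΣO = 4.03669.
Mg apfu = 0.74335 × 4.03669 = 3.001.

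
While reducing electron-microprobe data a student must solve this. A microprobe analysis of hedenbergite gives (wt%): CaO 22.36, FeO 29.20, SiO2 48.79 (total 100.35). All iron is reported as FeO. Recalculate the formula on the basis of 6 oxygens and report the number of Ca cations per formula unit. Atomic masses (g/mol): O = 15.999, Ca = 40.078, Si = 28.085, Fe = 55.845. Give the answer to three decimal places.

0.985 Ca apfu

22.36 wt% CaO ÷ 56.077 g/mol = 0.39874 mol, giving 0.39874 Ca and 0.39874 O.
29.20 wt% FeO ÷ 71.844 g/mol = 0.40644 mol, giving 0.40644 Fe and 0.40644 O.
48.79 wt% SiO2 ÷ 60.083 g/mol = 0.81204 mol, giving 0.81204 Si and 1.62408 O.
Oxygen sums to 2.42926; scaling by 6/2.42926 = 2.46989 puts the formula on 6 O.
Ca: 0.39874 × 2.46989 = 0.985 atoms per formula unit.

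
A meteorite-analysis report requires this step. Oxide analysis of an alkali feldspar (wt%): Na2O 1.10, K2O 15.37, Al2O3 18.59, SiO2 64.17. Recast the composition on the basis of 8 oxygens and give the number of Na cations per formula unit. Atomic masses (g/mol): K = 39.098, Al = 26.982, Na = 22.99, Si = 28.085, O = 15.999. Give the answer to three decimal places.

0.099 Na apfu

Na2O (M=61.979): mol = 0.01775; Na = 0.03550, O = 0.01775.
K2O (M=94.195): mol = 0.16317; K = 0.32634, O = 0.16317.
Al2O3 (M=101.961): mol = 0.18232; Al = 0.36464, O = 0.54696.
SiO2 (M=60.083): mol = 1.06802; Si = 1.06802, O = 2.13604.
ΣO = 2.86392; factor = 8/ΣO = 2.79337.
Na apfu = 0.03550 × 2.79337 = 0.099.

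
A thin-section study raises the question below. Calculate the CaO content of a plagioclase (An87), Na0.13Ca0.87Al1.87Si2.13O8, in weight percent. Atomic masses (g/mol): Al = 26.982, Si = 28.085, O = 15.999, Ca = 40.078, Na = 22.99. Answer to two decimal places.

17.67 wt%

M(Na0.13Ca0.87Al1.87Si2.13O8) = 276.126 g/mol; M(CaO) = 56.077 g/mol.
Moles CaO per formula unit = 0.87 Ca ÷ 1 = 0.8700.
CaO fraction = (0.8700 × 56.077) / 276.126 = 48.787/276.126 = 0.1767.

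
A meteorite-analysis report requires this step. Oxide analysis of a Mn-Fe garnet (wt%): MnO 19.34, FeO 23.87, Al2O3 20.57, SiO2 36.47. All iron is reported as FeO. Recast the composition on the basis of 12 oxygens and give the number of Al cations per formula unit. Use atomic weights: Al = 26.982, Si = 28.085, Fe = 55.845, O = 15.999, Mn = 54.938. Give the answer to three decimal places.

1.997 Al apfu

MnO (M=70.937): mol = 0.27264; Mn = 0.27264, O = 0.27264.
FeO (M=71.844): mol = 0.33225; Fe = 0.33225, O = 0.33225.
Al2O3 (M=101.961): mol = 0.20174; Al = 0.40348, O = 0.60522.
SiO2 (M=60.083): mol = 0.60699; Si = 0.60699, O = 1.21398.
ΣO = 2.42409; factor = 12/ΣO = 4.95031.
Al apfu = 0.40348 × 4.95031 = 1.997.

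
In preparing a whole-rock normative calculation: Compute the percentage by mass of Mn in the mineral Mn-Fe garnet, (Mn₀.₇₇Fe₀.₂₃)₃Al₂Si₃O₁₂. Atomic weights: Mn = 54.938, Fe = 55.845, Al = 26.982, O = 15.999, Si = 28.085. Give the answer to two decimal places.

25.60 weight percent

Formula mass = 2.31·54.938 + 0.69·55.845 + 2·26.982 + 3·28.085 + 12·15.999 = 495.647 g/mol, of which 126.907 g is Mn.
So Mn makes up 126.907/495.647 = 0.2560 of the mass, i.e. 25.60%.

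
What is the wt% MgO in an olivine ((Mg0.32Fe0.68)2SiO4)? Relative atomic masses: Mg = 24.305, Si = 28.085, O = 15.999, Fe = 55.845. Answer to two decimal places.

M((Mg0.32Fe0.68)2SiO4) = 183.585 g/mol; M(MgO) = 40.304 g/mol.
Moles MgO per formula unit = 0.64 Mg ÷ 1 = 0.6400.
MgO fraction = (0.6400 × 40.304) / 183.585 = 25.795/183.585 = 0.1405.

14.05 wt%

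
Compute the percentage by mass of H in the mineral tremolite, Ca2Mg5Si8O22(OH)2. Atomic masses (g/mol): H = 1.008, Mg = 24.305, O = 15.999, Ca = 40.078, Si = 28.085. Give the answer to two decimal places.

M(Ca2Mg5Si8O22(OH)2) = 812.353 g/mol.
H contributes 2 × 1.008 = 2.016 g per mole.
2.016/812.353 = 0.0025 → 0.25%.

0.25 mass %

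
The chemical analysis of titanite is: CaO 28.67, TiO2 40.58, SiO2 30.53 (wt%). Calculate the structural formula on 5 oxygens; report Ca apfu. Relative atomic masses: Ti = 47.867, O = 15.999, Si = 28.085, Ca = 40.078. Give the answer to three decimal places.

1.005 Ca apfu

28.67 wt% CaO ÷ 56.077 g/mol = 0.51126 mol, giving 0.51126 Ca and 0.51126 O.
40.58 wt% TiO2 ÷ 79.865 g/mol = 0.50811 mol, giving 0.50811 Ti and 1.01622 O.
30.53 wt% SiO2 ÷ 60.083 g/mol = 0.50813 mol, giving 0.50813 Si and 1.01626 O.
Oxygen sums to 2.54374; scaling by 5/2.54374 = 1.96561 puts the formula on 5 O.
Ca: 0.51126 × 1.96561 = 1.005 atoms per formula unit.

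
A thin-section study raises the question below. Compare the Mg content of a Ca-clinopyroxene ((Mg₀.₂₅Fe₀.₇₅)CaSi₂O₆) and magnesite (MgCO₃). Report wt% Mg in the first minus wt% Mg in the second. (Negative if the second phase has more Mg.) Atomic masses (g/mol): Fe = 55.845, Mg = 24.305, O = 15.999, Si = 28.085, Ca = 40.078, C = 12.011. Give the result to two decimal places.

-26.30 percentage points

M((Mg₀.₂₅Fe₀.₇₅)CaSi₂O₆) = 240.202 g/mol, so wt% Mg = 6.076/240.202 × 100 = 2.53%.
M(MgCO₃) = 84.313 g/mol, so wt% Mg = 24.305/84.313 × 100 = 28.83%.
2.53 − 28.83 = -26.30 pp.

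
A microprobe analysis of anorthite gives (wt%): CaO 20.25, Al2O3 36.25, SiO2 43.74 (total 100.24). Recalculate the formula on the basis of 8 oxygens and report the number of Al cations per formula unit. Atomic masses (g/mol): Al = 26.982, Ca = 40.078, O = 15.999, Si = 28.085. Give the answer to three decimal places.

1.973 Al apfu

CaO: 20.25/56.077 = 0.36111 mol → 0.36111 mol Ca, 0.36111 mol O.
Al2O3: 36.25/101.961 = 0.35553 mol → 0.71106 mol Al, 1.06659 mol O.
SiO2: 43.74/60.083 = 0.72799 mol → 0.72799 mol Si, 1.45598 mol O.
Total oxygen = 2.88368 mol. Normalization factor = 8/2.88368 = 2.77423.
Al per 8 O = 0.71106 × 2.77423 = 1.973.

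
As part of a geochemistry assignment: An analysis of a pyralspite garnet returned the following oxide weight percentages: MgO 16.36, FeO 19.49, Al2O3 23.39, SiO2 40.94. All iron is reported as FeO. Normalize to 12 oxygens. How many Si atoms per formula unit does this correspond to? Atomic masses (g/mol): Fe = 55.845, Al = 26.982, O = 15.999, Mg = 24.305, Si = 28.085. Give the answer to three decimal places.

2.997 Si apfu

MgO (M=40.304): mol = 0.40592; Mg = 0.40592, O = 0.40592.
FeO (M=71.844): mol = 0.27128; Fe = 0.27128, O = 0.27128.
Al2O3 (M=101.961): mol = 0.22940; Al = 0.45880, O = 0.68820.
SiO2 (M=60.083): mol = 0.68139; Si = 0.68139, O = 1.36278.
ΣO = 2.72818; factor = 12/ΣO = 4.39854.
Si apfu = 0.68139 × 4.39854 = 2.997.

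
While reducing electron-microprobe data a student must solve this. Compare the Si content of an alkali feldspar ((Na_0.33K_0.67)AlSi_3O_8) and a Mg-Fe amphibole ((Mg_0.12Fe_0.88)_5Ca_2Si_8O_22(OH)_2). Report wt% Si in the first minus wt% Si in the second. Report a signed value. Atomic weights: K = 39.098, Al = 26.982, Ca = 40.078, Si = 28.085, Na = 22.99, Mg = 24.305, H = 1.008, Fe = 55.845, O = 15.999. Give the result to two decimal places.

7.24 percentage points

First mineral: 84.255 g Si in 273.011 g formula = 30.86 wt% Si.
Second mineral: 224.680 g Si in 951.129 g formula = 23.62 wt% Si.
30.86% − 23.62% gives a difference of 7.24 percentage points.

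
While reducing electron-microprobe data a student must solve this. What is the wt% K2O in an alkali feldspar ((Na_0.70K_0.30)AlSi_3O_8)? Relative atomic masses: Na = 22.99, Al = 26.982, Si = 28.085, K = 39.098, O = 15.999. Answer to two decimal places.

Molar mass of (Na_0.70K_0.30)AlSi_3O_8 = 0.70·22.99 + 0.30·39.098 + 1·26.982 + 3·28.085 + 8·15.999 = 267.051 g/mol.
Each formula unit contains 0.30 K, equivalent to 0.30/2 = 0.1500 mol K2O.
M(K2O) = 2×39.098 + 1×15.999 = 94.195 g/mol.
Mass of K2O per formula unit = 0.1500 × 94.195 = 14.129 g.
K2O wt% = 14.129 / 267.051 × 100 = 5.29%.

5.29 wt%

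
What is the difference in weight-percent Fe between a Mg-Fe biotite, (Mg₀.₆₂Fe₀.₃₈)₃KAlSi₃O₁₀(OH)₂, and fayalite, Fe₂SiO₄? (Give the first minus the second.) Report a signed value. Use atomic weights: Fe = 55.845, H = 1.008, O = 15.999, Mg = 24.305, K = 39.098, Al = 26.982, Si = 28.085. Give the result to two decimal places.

-40.76 percentage points

Fe in (Mg₀.₆₂Fe₀.₃₈)₃KAlSi₃O₁₀(OH)₂: molar mass 453.210 g/mol; 1.14×55.845 = 63.663 g → 14.05 wt%.
Fe in Fe₂SiO₄: molar mass 203.771 g/mol; 2×55.845 = 111.690 g → 54.81 wt%.
Difference = 14.05 − 54.81 = -40.76 percentage points.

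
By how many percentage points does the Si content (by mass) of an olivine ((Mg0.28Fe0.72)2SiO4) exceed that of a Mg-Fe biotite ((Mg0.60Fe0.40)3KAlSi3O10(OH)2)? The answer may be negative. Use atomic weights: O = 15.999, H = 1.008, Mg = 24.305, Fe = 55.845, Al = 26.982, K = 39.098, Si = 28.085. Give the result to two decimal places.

M((Mg0.28Fe0.72)2SiO4) = 186.109 g/mol, so wt% Si = 28.085/186.109 × 100 = 15.09%.
M((Mg0.60Fe0.40)3KAlSi3O10(OH)2) = 455.102 g/mol, so wt% Si = 84.255/455.102 × 100 = 18.51%.
15.09 − 18.51 = -3.42 pp.

-3.42 percentage points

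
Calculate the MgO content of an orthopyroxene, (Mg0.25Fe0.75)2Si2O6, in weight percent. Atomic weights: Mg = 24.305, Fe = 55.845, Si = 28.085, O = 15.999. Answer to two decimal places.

Molar mass of (Mg0.25Fe0.75)2Si2O6 = 0.50·24.305 + 1.50·55.845 + 2·28.085 + 6·15.999 = 248.084 g/mol.
Each formula unit contains 0.50 Mg, equivalent to 0.50/1 = 0.5000 mol MgO.
M(MgO) = 1×24.305 + 1×15.999 = 40.304 g/mol.
Mass of MgO per formula unit = 0.5000 × 40.304 = 20.152 g.
MgO wt% = 20.152 / 248.084 × 100 = 8.12%.

8.12 wt%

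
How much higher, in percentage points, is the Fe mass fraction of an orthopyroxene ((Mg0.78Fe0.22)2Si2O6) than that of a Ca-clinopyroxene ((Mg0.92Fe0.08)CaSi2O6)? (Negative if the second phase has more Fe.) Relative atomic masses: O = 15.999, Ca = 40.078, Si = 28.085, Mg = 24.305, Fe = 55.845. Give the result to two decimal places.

First mineral: 24.572 g Fe in 214.652 g formula = 11.45 wt% Fe.
Second mineral: 4.468 g Fe in 219.070 g formula = 2.04 wt% Fe.
11.45% − 2.04% gives a difference of 9.41 percentage points.

9.41 percentage points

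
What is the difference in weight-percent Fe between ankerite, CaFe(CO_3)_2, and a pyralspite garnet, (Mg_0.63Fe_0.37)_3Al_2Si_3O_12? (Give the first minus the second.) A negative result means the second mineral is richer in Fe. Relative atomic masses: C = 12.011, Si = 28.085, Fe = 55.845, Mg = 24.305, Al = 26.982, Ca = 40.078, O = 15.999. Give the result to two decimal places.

First mineral: 55.845 g Fe in 215.939 g formula = 25.86 wt% Fe.
Second mineral: 61.988 g Fe in 438.131 g formula = 14.15 wt% Fe.
25.86% − 14.15% gives a difference of 11.71 percentage points.

11.71 percentage points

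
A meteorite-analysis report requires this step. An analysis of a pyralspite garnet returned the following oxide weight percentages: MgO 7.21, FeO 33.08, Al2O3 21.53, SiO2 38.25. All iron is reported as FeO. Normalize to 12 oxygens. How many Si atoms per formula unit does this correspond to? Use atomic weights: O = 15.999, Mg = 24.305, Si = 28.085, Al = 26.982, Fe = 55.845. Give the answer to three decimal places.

MgO: 7.21/40.304 = 0.17889 mol → 0.17889 mol Mg, 0.17889 mol O.
FeO: 33.08/71.844 = 0.46044 mol → 0.46044 mol Fe, 0.46044 mol O.
Al2O3: 21.53/101.961 = 0.21116 mol → 0.42232 mol Al, 0.63348 mol O.
SiO2: 38.25/60.083 = 0.63662 mol → 0.63662 mol Si, 1.27324 mol O.
Total oxygen = 2.54605 mol. Normalization factor = 12/2.54605 = 4.71318.
Si per 12 O = 0.63662 × 4.71318 = 3.001.

3.001 Si apfu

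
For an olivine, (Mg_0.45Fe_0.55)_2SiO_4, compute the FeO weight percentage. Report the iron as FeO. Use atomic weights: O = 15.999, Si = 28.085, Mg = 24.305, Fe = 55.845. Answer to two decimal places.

Formula mass = 175.385 g/mol.
1.10 Fe → 1.1000 mol FeO per formula unit; M(FeO) = 71.844, so FeO mass = 79.028 g.
79.028/175.385 × 100 = 45.06 wt%.

45.06 wt%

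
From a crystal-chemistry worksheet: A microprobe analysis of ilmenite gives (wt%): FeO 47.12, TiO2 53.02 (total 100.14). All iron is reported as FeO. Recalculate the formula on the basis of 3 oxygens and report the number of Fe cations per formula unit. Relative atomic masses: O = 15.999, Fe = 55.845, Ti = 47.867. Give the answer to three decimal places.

FeO: 47.12/71.844 = 0.65587 mol → 0.65587 mol Fe, 0.65587 mol O.
TiO2: 53.02/79.865 = 0.66387 mol → 0.66387 mol Ti, 1.32774 mol O.
Total oxygen = 1.98361 mol. Normalization factor = 3/1.98361 = 1.51239.
Fe per 3 O = 0.65587 × 1.51239 = 0.992.

0.992 Fe apfu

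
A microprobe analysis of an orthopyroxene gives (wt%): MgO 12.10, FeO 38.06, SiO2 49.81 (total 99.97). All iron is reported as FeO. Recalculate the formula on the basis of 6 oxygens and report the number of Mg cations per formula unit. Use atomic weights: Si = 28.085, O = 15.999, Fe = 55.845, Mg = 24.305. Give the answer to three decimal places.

0.724 Mg apfu

MgO: 12.10/40.304 = 0.30022 mol → 0.30022 mol Mg, 0.30022 mol O.
FeO: 38.06/71.844 = 0.52976 mol → 0.52976 mol Fe, 0.52976 mol O.
SiO2: 49.81/60.083 = 0.82902 mol → 0.82902 mol Si, 1.65804 mol O.
Total oxygen = 2.48802 mol. Normalization factor = 6/2.48802 = 2.41156.
Mg per 6 O = 0.30022 × 2.41156 = 0.724.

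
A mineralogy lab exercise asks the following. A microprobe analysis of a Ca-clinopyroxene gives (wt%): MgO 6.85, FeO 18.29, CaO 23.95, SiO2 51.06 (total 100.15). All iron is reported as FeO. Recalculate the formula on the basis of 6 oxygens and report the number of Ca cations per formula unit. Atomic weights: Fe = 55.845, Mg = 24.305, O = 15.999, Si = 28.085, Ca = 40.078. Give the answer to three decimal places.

1.004 Ca apfu

6.85 wt% MgO ÷ 40.304 g/mol = 0.16996 mol, giving 0.16996 Mg and 0.16996 O.
18.29 wt% FeO ÷ 71.844 g/mol = 0.25458 mol, giving 0.25458 Fe and 0.25458 O.
23.95 wt% CaO ÷ 56.077 g/mol = 0.42709 mol, giving 0.42709 Ca and 0.42709 O.
51.06 wt% SiO2 ÷ 60.083 g/mol = 0.84982 mol, giving 0.84982 Si and 1.69964 O.
Oxygen sums to 2.55127; scaling by 6/2.55127 = 2.35177 puts the formula on 6 O.
Ca: 0.42709 × 2.35177 = 1.004 atoms per formula unit.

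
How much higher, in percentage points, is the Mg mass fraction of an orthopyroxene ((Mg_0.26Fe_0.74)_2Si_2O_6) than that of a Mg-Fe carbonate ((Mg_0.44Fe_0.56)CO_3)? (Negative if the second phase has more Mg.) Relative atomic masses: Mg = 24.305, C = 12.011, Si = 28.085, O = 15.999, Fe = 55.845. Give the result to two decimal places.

First mineral: 12.639 g Mg in 247.453 g formula = 5.11 wt% Mg.
Second mineral: 10.694 g Mg in 101.975 g formula = 10.49 wt% Mg.
5.11% − 10.49% gives a difference of -5.38 percentage points.

-5.38 percentage points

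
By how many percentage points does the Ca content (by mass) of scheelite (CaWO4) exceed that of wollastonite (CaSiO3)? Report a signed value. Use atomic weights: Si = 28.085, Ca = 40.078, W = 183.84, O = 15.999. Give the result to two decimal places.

-20.58 percentage points

Ca in CaWO4: molar mass 287.914 g/mol; 1×40.078 = 40.078 g → 13.92 wt%.
Ca in CaSiO3: molar mass 116.160 g/mol; 1×40.078 = 40.078 g → 34.50 wt%.
Difference = 13.92 − 34.50 = -20.58 percentage points.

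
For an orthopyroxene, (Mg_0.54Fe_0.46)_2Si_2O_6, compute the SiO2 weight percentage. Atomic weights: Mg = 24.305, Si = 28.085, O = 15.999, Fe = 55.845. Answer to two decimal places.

Molar mass of (Mg_0.54Fe_0.46)_2Si_2O_6 = 1.08*24.305 + 0.92*55.845 + 2*28.085 + 6*15.999 = 229.791 g/mol.
Each formula unit contains 2 Si, equivalent to 2/1 = 2.0000 mol SiO2.
M(SiO2) = 1×28.085 + 2×15.999 = 60.083 g/mol.
Mass of SiO2 per formula unit = 2.0000 × 60.083 = 120.166 g.
SiO2 wt% = 120.166 / 229.791 × 100 = 52.29%.

52.29 wt%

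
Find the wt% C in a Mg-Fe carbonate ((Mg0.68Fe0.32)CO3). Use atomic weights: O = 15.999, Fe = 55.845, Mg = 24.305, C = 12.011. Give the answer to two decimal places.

Formula mass = 0.68×24.305 + 0.32×55.845 + 1×12.011 + 3×15.999 = 94.406 g/mol, of which 12.011 g is C.
So C makes up 12.011/94.406 = 0.1272 of the mass, i.e. 12.72%.

12.72 wt%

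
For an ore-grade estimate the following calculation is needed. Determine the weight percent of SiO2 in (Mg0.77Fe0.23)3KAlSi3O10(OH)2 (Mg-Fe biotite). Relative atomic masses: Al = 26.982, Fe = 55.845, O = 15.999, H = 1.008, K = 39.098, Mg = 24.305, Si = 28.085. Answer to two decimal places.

M((Mg0.77Fe0.23)3KAlSi3O10(OH)2) = 439.017 g/mol; M(SiO2) = 60.083 g/mol.
Moles SiO2 per formula unit = 3 Si ÷ 1 = 3.0000.
SiO2 fraction = (3.0000 × 60.083) / 439.017 = 180.249/439.017 = 0.4106.

41.06 wt%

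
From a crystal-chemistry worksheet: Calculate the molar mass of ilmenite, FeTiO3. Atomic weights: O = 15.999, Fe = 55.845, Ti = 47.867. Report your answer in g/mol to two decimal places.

M = 1(55.845) + 1(47.867) + 3(15.999)

151.71 g/mol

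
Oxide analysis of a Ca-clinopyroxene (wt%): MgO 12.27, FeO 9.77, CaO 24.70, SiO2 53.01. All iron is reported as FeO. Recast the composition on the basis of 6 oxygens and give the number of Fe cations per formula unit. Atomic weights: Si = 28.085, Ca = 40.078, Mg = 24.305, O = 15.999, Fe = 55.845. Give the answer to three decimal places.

12.27 wt% MgO ÷ 40.304 g/mol = 0.30444 mol, giving 0.30444 Mg and 0.30444 O.
9.77 wt% FeO ÷ 71.844 g/mol = 0.13599 mol, giving 0.13599 Fe and 0.13599 O.
24.70 wt% CaO ÷ 56.077 g/mol = 0.44047 mol, giving 0.44047 Ca and 0.44047 O.
53.01 wt% SiO2 ÷ 60.083 g/mol = 0.88228 mol, giving 0.88228 Si and 1.76456 O.
Oxygen sums to 2.64546; scaling by 6/2.64546 = 2.26804 puts the formula on 6 O.
Fe: 0.13599 × 2.26804 = 0.308 atoms per formula unit.

0.308 Fe apfu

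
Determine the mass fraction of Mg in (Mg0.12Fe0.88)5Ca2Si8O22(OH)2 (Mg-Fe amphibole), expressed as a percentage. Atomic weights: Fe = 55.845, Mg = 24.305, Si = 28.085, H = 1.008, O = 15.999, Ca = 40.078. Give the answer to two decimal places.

Formula mass = 0.60*24.305 + 4.40*55.845 + 2*40.078 + 8*28.085 + 24*15.999 + 2*1.008 = 951.129 g/mol, of which 14.583 g is Mg.
So Mg makes up 14.583/951.129 = 0.0153 of the mass, i.e. 1.53%.

1.53 mass %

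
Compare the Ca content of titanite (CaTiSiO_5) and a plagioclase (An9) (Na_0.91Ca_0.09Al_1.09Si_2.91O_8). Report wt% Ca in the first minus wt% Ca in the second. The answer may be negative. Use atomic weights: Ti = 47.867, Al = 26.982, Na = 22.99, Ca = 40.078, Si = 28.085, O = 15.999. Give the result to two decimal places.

M(CaTiSiO_5) = 196.025 g/mol, so wt% Ca = 40.078/196.025 × 100 = 20.45%.
M(Na_0.91Ca_0.09Al_1.09Si_2.91O_8) = 263.658 g/mol, so wt% Ca = 3.607/263.658 × 100 = 1.37%.
20.45 − 1.37 = 19.08 pp.

19.08 percentage points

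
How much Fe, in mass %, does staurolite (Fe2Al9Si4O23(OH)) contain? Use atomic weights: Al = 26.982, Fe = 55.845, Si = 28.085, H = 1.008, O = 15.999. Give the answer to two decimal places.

13.11 mass %

Formula mass = 2*55.845 + 9*26.982 + 4*28.085 + 24*15.999 + 1*1.008 = 851.852 g/mol, of which 111.690 g is Fe.
So Fe makes up 111.690/851.852 = 0.1311 of the mass, i.e. 13.11%.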